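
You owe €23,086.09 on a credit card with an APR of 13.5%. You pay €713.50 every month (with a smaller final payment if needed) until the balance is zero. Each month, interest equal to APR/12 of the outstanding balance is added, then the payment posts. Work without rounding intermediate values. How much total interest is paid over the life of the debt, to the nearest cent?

Monthly rate r = 13.5%/12 = 1.125% = 0.01125.
Payoff takes n = ⌈−ln(1 − rB₀/P)/ln(1+r)⌉ = ⌈40.454⌉ = 41 payments; the last is €324.92.
Total paid = 40·€713.50 + €324.92 = €28,864.92.
Total interest = total paid − principal = €28,864.92 − €23,086.09 = €5,778.83.

€5,778.83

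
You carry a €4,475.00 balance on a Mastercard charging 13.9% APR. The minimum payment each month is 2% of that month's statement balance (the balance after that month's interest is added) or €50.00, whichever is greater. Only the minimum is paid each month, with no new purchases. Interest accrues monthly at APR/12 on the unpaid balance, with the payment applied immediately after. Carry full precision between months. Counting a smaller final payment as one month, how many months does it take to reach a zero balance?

Monthly rate r = 13.9%/12 = 1.15833% = 0.0115833.
While 2% of the post-interest balance exceeds €50.00, each month B ← (B·(1+r))·(1 − 0.02), i.e. B shrinks by the factor (1+r)·0.98 = 0.99135.
This holds for months 1–69. Entering month 70 the balance is €2,457.58; 2% of the post-interest balance is now below €50.00, so the flat €50.00 minimum applies from here.
From month 70 a fixed €50.00 at rate r clears €2,457.58 in 74 more payments. Total: 69 + 74 = 143 months.

143 months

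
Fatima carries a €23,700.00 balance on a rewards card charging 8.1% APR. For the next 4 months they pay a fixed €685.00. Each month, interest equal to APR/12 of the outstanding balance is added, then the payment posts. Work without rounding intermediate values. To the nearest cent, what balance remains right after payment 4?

Monthly rate r = 8.1%/12 = 0.675% = 0.00675.
Each month: B ← B·(1+r) − €685.00.
Month 1: interest €159.97; balance after payment €23,174.97.
Month 2: interest €156.43; balance after payment €22,646.41.
Month 3: interest €152.86; balance after payment €22,114.27.
Month 4: interest €149.27; balance after payment €21,578.54.

€21,578.54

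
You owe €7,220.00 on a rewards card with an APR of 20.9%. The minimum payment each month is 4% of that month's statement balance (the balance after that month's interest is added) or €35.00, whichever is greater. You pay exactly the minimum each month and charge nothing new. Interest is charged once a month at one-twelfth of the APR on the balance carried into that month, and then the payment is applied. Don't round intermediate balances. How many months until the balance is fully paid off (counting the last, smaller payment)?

Monthly rate r = 20.9%/12 = 1.74167% = 0.0174167.
While 4% of the post-interest balance exceeds €35.00, each month B ← (B·(1+r))·(1 − 0.04), i.e. B shrinks by the factor (1+r)·0.96 = 0.97672.
This holds for months 1–91. Entering month 92 the balance is €846.48; 4% of the post-interest balance is now below €35.00, so the flat €35.00 minimum applies from here.
From month 92 a fixed €35.00 at rate r clears €846.48 in 32 more payments. Total: 91 + 32 = 123 months.

123 months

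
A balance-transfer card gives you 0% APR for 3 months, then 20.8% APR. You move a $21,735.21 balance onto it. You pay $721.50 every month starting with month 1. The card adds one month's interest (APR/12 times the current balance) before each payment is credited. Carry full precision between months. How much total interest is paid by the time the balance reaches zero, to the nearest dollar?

$7,098

Promo months 1–3 at r₀ = 0%/12 = 0; months 4+ at r₁ = 20.8%/12 = 0.0173333.
After month 3 (no interest yet): B = $21,735.21 − 3·$721.50 = $19,570.71.
Then at r₁ with $721.50/mo: n₂ = −ln(1 − r₁·B/P)/ln(1+r₁) ≈ 36.96 → 37 more payments.
Total paid = 39·$721.50 + $694.66 = $28,833.16; interest = $28,833.16 − $21,735.21 = $7,097.95.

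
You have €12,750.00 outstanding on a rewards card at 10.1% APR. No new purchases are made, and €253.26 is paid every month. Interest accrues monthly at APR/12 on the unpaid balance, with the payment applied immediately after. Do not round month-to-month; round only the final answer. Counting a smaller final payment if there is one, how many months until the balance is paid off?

66 payments

Monthly rate r = 10.1%/12 = 0.841667% = 0.00841667.
Recurrence: B ← B·(1+r) − €253.26.
Month 1: interest €107.31; balance after payment €12,604.05.
Month 2: interest €106.08; balance after payment €12,456.88.
Closed form: n = −ln(1 − rB₀/P)/ln(1+r) = −ln(0.57628)/ln(1.00842) ≈ 65.761, so the balance reaches zero during payment 66.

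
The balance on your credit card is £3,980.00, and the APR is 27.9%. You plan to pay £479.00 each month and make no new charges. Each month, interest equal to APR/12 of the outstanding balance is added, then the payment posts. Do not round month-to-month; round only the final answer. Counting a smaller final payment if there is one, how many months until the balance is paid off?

Monthly rate r = 27.9%/12 = 2.325% = 0.02325.
Recurrence: B ← B·(1+r) − £479.00.
Month 1: interest £92.53; balance after payment £3,593.53.
Month 2: interest £83.55; balance after payment £3,198.08.
Closed form: n = −ln(1 − rB₀/P)/ln(1+r) = −ln(0.80682)/ln(1.02325) ≈ 9.340, so the balance reaches zero during payment 10.

10 payments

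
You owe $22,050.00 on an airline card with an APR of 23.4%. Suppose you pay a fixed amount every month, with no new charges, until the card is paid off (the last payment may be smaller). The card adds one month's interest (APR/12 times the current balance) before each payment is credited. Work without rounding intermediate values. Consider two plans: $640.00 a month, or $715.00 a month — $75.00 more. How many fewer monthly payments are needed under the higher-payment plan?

10 fewer payments

Monthly rate r = 23.4%/12 = 1.95% = 0.0195.
At $640.00/mo: n = ⌈−ln(1 − rB₀/P)/ln(1+r)⌉ = 58 payments (last $446.70); total interest = total paid − $22,050.00 = $14,876.70.
At $715.00/mo: 48 payments (last $446.90); total interest $12,001.90.
Payments saved = 58 − 48 = 10.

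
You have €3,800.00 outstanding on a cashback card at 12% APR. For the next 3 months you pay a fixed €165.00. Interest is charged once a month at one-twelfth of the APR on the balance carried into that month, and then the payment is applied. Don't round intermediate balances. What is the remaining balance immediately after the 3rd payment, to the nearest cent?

€3,415.18

Monthly rate r = 12%/12 = 1% = 0.01.
Each month: B ← B·(1+r) − €165.00.
Month 1: interest €38.00; balance after payment €3,673.00.
Month 2: interest €36.73; balance after payment €3,544.73.
Month 3: interest €35.45; balance after payment €3,415.18.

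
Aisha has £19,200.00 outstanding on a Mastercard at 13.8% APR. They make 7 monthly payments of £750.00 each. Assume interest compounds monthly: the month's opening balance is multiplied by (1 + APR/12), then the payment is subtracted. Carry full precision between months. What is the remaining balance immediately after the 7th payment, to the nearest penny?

Monthly rate r = 13.8%/12 = 1.15% = 0.0115.
Each month: B ← B·(1+r) − £750.00.
Month 1: interest £220.80; balance after payment £18,670.80.
Month 2: interest £214.71; balance after payment £18,135.51.
Month 3: interest £208.56; balance after payment £17,594.07.
Month 4: interest £202.33; balance after payment £17,046.40.
Month 5: interest £196.03; balance after payment £16,492.44.
Month 6: interest £189.66; balance after payment £15,932.10.
Month 7: interest £183.22; balance after payment £15,365.32.

£15,365.32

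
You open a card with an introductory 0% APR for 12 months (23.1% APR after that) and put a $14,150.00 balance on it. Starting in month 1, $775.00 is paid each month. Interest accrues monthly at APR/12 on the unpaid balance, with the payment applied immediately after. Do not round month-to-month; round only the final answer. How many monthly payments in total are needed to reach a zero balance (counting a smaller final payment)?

19 payments

Promo months 1–12 at r₀ = 0%/12 = 0; months 13+ at r₁ = 23.1%/12 = 0.01925.
After month 12 (no interest yet): B = $14,150.00 − 12·$775.00 = $4,850.00.
Then at r₁ with $775.00/mo: n₂ = −ln(1 − r₁·B/P)/ln(1+r₁) ≈ 6.73 → 7 more payments.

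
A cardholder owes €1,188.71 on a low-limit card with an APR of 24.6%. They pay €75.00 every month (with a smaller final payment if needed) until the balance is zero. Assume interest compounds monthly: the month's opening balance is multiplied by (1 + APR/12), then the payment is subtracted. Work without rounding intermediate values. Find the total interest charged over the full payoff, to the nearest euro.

Monthly rate r = 24.6%/12 = 2.05% = 0.0205.
Payoff takes n = ⌈−ln(1 − rB₀/P)/ln(1+r)⌉ = ⌈19.362⌉ = 20 payments; the last is €27.36.
Total paid = 19·€75.00 + €27.36 = €1,452.36.
Total interest = total paid − principal = €1,452.36 − €1,188.71 = €263.65.

€264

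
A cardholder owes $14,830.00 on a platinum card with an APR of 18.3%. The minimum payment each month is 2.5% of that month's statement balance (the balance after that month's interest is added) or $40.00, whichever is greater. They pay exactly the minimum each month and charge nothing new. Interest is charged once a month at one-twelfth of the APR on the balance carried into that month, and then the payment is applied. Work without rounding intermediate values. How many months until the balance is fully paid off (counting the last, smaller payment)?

Monthly rate r = 18.3%/12 = 1.525% = 0.01525.
While 2.5% of the post-interest balance exceeds $40.00, each month B ← (B·(1+r))·(1 − 0.025), i.e. B shrinks by the factor (1+r)·0.975 = 0.98987.
This holds for months 1–221. Entering month 222 the balance is $1,562.41; 2.5% of the post-interest balance is now below $40.00, so the flat $40.00 minimum applies from here.
From month 222 a fixed $40.00 at rate r clears $1,562.41 in 60 more payments. Total: 221 + 60 = 281 months.

281 months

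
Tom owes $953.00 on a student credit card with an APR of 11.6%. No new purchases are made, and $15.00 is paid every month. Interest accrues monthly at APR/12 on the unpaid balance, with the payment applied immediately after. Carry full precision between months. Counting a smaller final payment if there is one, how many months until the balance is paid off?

Monthly rate r = 11.6%/12 = 0.966667% = 0.00966667.
Recurrence: B ← B·(1+r) − $15.00.
Month 1: interest $9.21; balance after payment $947.21.
Month 2: interest $9.16; balance after payment $941.37.
Closed form: n = −ln(1 − rB₀/P)/ln(1+r) = −ln(0.38584)/ln(1.00967) ≈ 98.991, so the balance reaches zero during payment 99.

99 months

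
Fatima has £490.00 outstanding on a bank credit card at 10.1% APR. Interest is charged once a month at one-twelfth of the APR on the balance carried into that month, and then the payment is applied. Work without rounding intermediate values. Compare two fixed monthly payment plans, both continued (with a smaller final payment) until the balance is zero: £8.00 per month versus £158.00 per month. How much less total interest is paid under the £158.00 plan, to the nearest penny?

£193.03

Monthly rate r = 10.1%/12 = 0.841667% = 0.00841667.
At £8.00/mo: n = ⌈−ln(1 − rB₀/P)/ln(1+r)⌉ = 87 payments (last £3.71); total interest = total paid − £490.00 = £201.71.
At £158.00/mo: 4 payments (last £24.68); total interest £8.68.
Interest saved = £201.71 − £8.68 = £193.03.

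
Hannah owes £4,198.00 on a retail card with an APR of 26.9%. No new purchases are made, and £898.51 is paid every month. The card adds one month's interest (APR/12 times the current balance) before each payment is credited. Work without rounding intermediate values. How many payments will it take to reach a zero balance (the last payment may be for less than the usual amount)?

5 months

Monthly rate r = 26.9%/12 = 2.24167% = 0.0224167.
Recurrence: B ← B·(1+r) − £898.51.
Month 1: interest £94.11; balance after payment £3,393.60.
Month 2: interest £76.07; balance after payment £2,571.16.
Month 3: interest £57.64; balance after payment £1,730.29.
Month 4: interest £38.79; balance after payment £870.56.
Month 5: interest £19.52; balance after payment £0.00.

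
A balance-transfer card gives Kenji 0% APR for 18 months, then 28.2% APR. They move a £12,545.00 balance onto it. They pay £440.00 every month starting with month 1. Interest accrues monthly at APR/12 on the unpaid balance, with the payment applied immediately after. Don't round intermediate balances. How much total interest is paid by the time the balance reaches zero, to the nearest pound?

Promo months 1–18 at r₀ = 0%/12 = 0; months 19+ at r₁ = 28.2%/12 = 0.0235.
After month 18 (no interest yet): B = £12,545.00 − 18·£440.00 = £4,625.00.
Then at r₁ with £440.00/mo: n₂ = −ln(1 − r₁·B/P)/ln(1+r₁) ≈ 12.21 → 13 more payments.
Total paid = 30·£440.00 + £95.10 = £13,295.10; interest = £13,295.10 − £12,545.00 = £750.10.

£750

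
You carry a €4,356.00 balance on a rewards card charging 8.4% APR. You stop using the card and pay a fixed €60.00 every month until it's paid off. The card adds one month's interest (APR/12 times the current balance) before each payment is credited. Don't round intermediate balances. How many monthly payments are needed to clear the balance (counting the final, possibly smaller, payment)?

102 months

Monthly rate r = 8.4%/12 = 0.7% = 0.007.
Recurrence: B ← B·(1+r) − €60.00.
Month 1: interest €30.49; balance after payment €4,326.49.
Month 2: interest €30.29; balance after payment €4,296.78.
Closed form: n = −ln(1 − rB₀/P)/ln(1+r) = −ln(0.4918)/ln(1.007) ≈ 101.738, so the balance reaches zero during payment 102.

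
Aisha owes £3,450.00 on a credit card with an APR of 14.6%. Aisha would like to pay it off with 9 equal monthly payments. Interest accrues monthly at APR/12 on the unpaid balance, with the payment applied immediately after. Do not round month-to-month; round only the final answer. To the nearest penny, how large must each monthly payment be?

Monthly rate r = 14.6%/12 = 1.21667% = 0.0121667.
Level-payment amortization: P = B₀·r / (1 − (1+r)^(−n)) = 3450.00·0.0121667 / (1 − 1.01217^(−9)).
Denominator 1 − (1+r)^(−9) = 0.103125403.
P = 41.975 / 0.103125403 ≈ 407.03.

£407.03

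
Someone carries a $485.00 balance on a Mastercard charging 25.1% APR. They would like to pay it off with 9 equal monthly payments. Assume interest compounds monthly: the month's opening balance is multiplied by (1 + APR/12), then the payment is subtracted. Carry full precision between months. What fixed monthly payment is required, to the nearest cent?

$59.68

Monthly rate r = 25.1%/12 = 2.09167% = 0.0209167.
Level-payment amortization: P = B₀·r / (1 − (1+r)^(−n)) = 485.00·0.0209167 / (1 − 1.02092^(−9)).
Denominator 1 − (1+r)^(−9) = 0.169982296.
P = 10.1446 / 0.169982296 ≈ 59.68.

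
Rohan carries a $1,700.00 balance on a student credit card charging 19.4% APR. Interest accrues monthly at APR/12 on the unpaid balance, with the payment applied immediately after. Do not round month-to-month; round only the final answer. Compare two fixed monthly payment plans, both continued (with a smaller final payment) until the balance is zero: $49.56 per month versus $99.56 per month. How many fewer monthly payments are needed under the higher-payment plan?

30 fewer payments

Monthly rate r = 19.4%/12 = 1.61667% = 0.0161667.
At $49.56/mo: n = ⌈−ln(1 − rB₀/P)/ln(1+r)⌉ = 51 payments (last $21.09); total interest = total paid − $1,700.00 = $799.09.
At $99.56/mo: 21 payments (last $14.27); total interest $305.47.
Payments saved = 51 − 21 = 30.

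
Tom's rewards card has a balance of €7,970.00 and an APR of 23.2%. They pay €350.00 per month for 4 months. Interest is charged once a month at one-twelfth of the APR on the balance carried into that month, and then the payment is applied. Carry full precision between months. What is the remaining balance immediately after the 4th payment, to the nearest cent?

Monthly rate r = 23.2%/12 = 1.93333% = 0.0193333.
Each month: B ← B·(1+r) − €350.00.
Month 1: interest €154.09; balance after payment €7,774.09.
Month 2: interest €150.30; balance after payment €7,574.39.
Month 3: interest €146.44; balance after payment €7,370.82.
Month 4: interest €142.50; balance after payment €7,163.33.

€7,163.33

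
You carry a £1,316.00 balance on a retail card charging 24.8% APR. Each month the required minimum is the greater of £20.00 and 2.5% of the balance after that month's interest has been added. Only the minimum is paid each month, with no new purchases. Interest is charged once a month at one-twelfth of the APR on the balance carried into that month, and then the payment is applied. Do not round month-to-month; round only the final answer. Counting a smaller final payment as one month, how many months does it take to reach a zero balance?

Monthly rate r = 24.8%/12 = 2.06667% = 0.0206667.
While 2.5% of the post-interest balance exceeds £20.00, each month B ← (B·(1+r))·(1 − 0.025), i.e. B shrinks by the factor (1+r)·0.975 = 0.99515.
This holds for months 1–107. Entering month 108 the balance is £782.22; 2.5% of the post-interest balance is now below £20.00, so the flat £20.00 minimum applies from here.
From month 108 a fixed £20.00 at rate r clears £782.22 in 81 more payments. Total: 107 + 81 = 188 months.

188 months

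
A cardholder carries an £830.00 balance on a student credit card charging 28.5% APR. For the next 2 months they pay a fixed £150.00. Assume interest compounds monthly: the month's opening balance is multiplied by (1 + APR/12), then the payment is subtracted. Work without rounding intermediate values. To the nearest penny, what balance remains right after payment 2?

£566.33

Monthly rate r = 28.5%/12 = 2.375% = 0.02375.
Each month: B ← B·(1+r) − £150.00.
Month 1: interest £19.71; balance after payment £699.71.
Month 2: interest £16.62; balance after payment £566.33.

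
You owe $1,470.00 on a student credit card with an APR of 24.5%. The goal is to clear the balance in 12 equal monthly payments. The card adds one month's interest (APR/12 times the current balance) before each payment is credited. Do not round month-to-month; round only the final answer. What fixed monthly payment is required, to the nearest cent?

Monthly rate r = 24.5%/12 = 2.04167% = 0.0204167.
Level-payment amortization: P = B₀·r / (1 − (1+r)^(−n)) = 1470.00·0.0204167 / (1 − 1.02042^(−12)).
Denominator 1 − (1+r)^(−12) = 0.215361744.
P = 30.0125 / 0.215361744 ≈ 139.36.

$139.36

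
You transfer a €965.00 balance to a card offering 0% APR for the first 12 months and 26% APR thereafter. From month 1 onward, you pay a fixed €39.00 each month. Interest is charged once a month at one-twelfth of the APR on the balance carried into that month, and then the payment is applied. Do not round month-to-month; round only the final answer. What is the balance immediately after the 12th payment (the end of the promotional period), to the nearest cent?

€497.00

Promo months 1–12 at r₀ = 0%/12 = 0; months 13+ at r₁ = 26%/12 = 0.0216667.
After month 12 (no interest yet): B = €965.00 − 12·€39.00 = €497.00.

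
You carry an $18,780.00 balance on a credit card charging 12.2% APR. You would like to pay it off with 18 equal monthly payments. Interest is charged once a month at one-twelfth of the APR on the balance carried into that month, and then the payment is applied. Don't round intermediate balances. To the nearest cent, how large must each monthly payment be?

Monthly rate r = 12.2%/12 = 1.01667% = 0.0101667.
Level-payment amortization: P = B₀·r / (1 − (1+r)^(−n)) = 18780.00·0.0101667 / (1 − 1.01017^(−18)).
Denominator 1 − (1+r)^(−18) = 0.166462017.
P = 190.93 / 0.166462017 ≈ 1146.99.

$1,146.99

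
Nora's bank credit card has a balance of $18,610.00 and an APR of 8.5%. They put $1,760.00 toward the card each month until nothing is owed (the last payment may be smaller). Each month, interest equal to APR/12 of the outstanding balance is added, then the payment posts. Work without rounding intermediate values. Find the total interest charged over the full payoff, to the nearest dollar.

Monthly rate r = 8.5%/12 = 0.708333% = 0.00708333.
Payoff takes n = ⌈−ln(1 − rB₀/P)/ln(1+r)⌉ = ⌈11.030⌉ = 12 payments; the last is $52.41.
Total paid = 11·$1,760.00 + $52.41 = $19,412.41.
Total interest = total paid − principal = $19,412.41 − $18,610.00 = $802.41.

$802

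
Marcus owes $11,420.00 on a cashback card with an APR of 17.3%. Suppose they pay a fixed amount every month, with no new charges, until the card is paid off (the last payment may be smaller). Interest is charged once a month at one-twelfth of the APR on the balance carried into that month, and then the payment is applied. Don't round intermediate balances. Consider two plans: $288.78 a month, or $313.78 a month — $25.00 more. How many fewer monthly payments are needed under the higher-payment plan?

7 fewer payments

Monthly rate r = 17.3%/12 = 1.44167% = 0.0144167.
At $288.78/mo: n = ⌈−ln(1 − rB₀/P)/ln(1+r)⌉ = 59 payments (last $283.40); total interest = total paid − $11,420.00 = $5,612.64.
At $313.78/mo: 52 payments (last $302.49); total interest $4,885.27.
Payments saved = 59 − 52 = 7.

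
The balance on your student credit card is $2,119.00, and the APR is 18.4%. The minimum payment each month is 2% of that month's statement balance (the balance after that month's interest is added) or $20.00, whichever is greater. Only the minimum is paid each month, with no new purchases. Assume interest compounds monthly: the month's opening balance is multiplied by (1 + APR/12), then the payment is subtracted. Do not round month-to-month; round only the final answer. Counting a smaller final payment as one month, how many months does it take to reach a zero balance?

247 months

Monthly rate r = 18.4%/12 = 1.53333% = 0.0153333.
While 2% of the post-interest balance exceeds $20.00, each month B ← (B·(1+r))·(1 − 0.02), i.e. B shrinks by the factor (1+r)·0.98 = 0.99503.
This holds for months 1–154. Entering month 155 the balance is $983.28; 2% of the post-interest balance is now below $20.00, so the flat $20.00 minimum applies from here.
From month 155 a fixed $20.00 at rate r clears $983.28 in 93 more payments. Total: 154 + 93 = 247 months.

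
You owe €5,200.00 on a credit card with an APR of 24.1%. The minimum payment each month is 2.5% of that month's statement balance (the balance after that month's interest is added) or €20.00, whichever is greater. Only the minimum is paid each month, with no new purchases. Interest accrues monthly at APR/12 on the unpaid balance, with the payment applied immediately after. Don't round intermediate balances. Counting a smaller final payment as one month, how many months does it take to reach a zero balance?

427 months

Monthly rate r = 24.1%/12 = 2.00833% = 0.0200833.
While 2.5% of the post-interest balance exceeds €20.00, each month B ← (B·(1+r))·(1 − 0.025), i.e. B shrinks by the factor (1+r)·0.975 = 0.99458.
This holds for months 1–349. Entering month 350 the balance is €780.65; 2.5% of the post-interest balance is now below €20.00, so the flat €20.00 minimum applies from here.
From month 350 a fixed €20.00 at rate r clears €780.65 in 78 more payments. Total: 349 + 78 = 427 months.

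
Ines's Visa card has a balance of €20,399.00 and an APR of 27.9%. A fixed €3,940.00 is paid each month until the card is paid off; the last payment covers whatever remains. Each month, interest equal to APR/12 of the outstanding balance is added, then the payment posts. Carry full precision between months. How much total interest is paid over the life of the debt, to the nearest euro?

€1,599

Monthly rate r = 27.9%/12 = 2.325% = 0.02325.
Payoff takes n = ⌈−ln(1 − rB₀/P)/ln(1+r)⌉ = ⌈5.580⌉ = 6 payments; the last is €2,297.86.
Total paid = 5·€3,940.00 + €2,297.86 = €21,997.86.
Total interest = total paid − principal = €21,997.86 − €20,399.00 = €1,598.86.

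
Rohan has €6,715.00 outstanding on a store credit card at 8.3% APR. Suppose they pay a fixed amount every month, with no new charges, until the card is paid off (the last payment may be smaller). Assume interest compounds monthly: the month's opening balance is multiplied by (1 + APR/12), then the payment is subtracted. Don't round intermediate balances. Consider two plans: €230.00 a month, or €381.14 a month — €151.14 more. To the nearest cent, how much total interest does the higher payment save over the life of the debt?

Monthly rate r = 8.3%/12 = 0.691667% = 0.00691667.
At €230.00/mo: n = ⌈−ln(1 − rB₀/P)/ln(1+r)⌉ = 33 payments (last €166.86); total interest = total paid − €6,715.00 = €811.86.
At €381.14/mo: 19 payments (last €325.13); total interest €470.65.
Interest saved = €811.86 − €470.65 = €341.21.

€341.21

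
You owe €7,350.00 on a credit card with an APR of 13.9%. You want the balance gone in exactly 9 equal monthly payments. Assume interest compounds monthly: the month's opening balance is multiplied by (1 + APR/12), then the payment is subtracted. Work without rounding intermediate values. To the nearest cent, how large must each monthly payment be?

Monthly rate r = 13.9%/12 = 1.15833% = 0.0115833.
Level-payment amortization: P = B₀·r / (1 − (1+r)^(−n)) = 7350.00·0.0115833 / (1 − 1.01158^(−9)).
Denominator 1 − (1+r)^(−9) = 0.0984599768.
P = 85.1375 / 0.0984599768 ≈ 864.69.

€864.69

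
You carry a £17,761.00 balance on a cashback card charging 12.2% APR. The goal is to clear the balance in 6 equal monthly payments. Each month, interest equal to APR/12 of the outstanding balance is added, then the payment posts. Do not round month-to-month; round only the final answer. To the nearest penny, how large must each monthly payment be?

Monthly rate r = 12.2%/12 = 1.01667% = 0.0101667.
Level-payment amortization: P = B₀·r / (1 − (1+r)^(−n)) = 17761.00·0.0101667 / (1 − 1.01017^(−6)).
Denominator 1 − (1+r)^(−6) = 0.0588869443.
P = 180.57 / 0.0588869443 ≈ 3066.39.

£3,066.39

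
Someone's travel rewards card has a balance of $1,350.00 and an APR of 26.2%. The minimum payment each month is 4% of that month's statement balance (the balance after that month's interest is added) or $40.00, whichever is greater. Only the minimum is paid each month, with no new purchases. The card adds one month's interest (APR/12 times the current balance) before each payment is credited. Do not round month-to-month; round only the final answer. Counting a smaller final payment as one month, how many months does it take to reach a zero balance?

Monthly rate r = 26.2%/12 = 2.18333% = 0.0218333.
While 4% of the post-interest balance exceeds $40.00, each month B ← (B·(1+r))·(1 − 0.04), i.e. B shrinks by the factor (1+r)·0.96 = 0.98096.
This holds for months 1–17. Entering month 18 the balance is $973.66; 4% of the post-interest balance is now below $40.00, so the flat $40.00 minimum applies from here.
From month 18 a fixed $40.00 at rate r clears $973.66 in 36 more payments. Total: 17 + 36 = 53 months.

53 months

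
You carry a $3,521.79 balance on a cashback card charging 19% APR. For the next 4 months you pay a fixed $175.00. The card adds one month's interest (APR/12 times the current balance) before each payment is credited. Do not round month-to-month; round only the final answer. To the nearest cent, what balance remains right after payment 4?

$3,033.39

Monthly rate r = 19%/12 = 1.58333% = 0.0158333.
Each month: B ← B·(1+r) − $175.00.
Month 1: interest $55.76; balance after payment $3,402.55.
Month 2: interest $53.87; balance after payment $3,281.43.
Month 3: interest $51.96; balance after payment $3,158.38.
Month 4: interest $50.01; balance after payment $3,033.39.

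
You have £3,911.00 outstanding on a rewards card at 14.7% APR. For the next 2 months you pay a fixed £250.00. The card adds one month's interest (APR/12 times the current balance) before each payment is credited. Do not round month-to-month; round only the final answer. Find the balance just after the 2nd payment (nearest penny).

Monthly rate r = 14.7%/12 = 1.225% = 0.01225.
Each month: B ← B·(1+r) − £250.00.
Month 1: interest £47.91; balance after payment £3,708.91.
Month 2: interest £45.43; balance after payment £3,504.34.

£3,504.34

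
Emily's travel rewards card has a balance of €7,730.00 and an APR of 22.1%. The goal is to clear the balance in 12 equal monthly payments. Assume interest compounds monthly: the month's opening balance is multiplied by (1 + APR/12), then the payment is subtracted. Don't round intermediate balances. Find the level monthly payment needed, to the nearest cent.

Monthly rate r = 22.1%/12 = 1.84167% = 0.0184167.
Level-payment amortization: P = B₀·r / (1 − (1+r)^(−n)) = 7730.00·0.0184167 / (1 − 1.01842^(−12)).
Denominator 1 − (1+r)^(−12) = 0.19666993.
P = 142.361 / 0.19666993 ≈ 723.86.

€723.86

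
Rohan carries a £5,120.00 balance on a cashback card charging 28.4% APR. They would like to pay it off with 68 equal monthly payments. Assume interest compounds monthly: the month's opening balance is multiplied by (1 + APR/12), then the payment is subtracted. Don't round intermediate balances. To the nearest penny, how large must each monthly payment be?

Monthly rate r = 28.4%/12 = 2.36667% = 0.0236667.
Level-payment amortization: P = B₀·r / (1 − (1+r)^(−n)) = 5120.00·0.0236667 / (1 − 1.02367^(−68)).
Denominator 1 − (1+r)^(−68) = 0.796193607.
P = 121.173 / 0.796193607 ≈ 152.19.

£152.19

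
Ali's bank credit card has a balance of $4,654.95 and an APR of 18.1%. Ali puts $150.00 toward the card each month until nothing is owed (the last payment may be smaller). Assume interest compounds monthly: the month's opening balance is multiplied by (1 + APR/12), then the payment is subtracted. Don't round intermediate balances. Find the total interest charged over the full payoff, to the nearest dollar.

$1,670

Monthly rate r = 18.1%/12 = 1.50833% = 0.0150833.
Payoff takes n = ⌈−ln(1 − rB₀/P)/ln(1+r)⌉ = ⌈42.167⌉ = 43 payments; the last is $25.15.
Total paid = 42·$150.00 + $25.15 = $6,325.15.
Total interest = total paid − principal = $6,325.15 − $4,654.95 = $1,670.20.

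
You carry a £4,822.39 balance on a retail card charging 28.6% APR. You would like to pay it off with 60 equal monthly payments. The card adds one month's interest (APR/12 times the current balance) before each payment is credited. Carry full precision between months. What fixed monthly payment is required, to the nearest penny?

Monthly rate r = 28.6%/12 = 2.38333% = 0.0238333.
Level-payment amortization: P = B₀·r / (1 − (1+r)^(−n)) = 4822.39·0.0238333 / (1 − 1.02383^(−60)).
Denominator 1 − (1+r)^(−60) = 0.756642854.
P = 114.934 / 0.756642854 ≈ 151.90.

£151.90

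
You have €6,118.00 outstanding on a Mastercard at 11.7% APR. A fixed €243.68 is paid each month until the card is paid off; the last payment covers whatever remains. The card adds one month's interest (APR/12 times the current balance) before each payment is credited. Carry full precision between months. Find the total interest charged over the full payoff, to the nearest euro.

€933

Monthly rate r = 11.7%/12 = 0.975% = 0.00975.
Payoff takes n = ⌈−ln(1 − rB₀/P)/ln(1+r)⌉ = ⌈28.936⌉ = 29 payments; the last is €228.16.
Total paid = 28·€243.68 + €228.16 = €7,051.20.
Total interest = total paid − principal = €7,051.20 − €6,118.00 = €933.20.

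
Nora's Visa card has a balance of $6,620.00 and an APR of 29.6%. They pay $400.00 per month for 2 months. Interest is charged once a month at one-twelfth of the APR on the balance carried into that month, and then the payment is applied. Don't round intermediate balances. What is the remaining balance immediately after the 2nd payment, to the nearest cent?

$6,140.75

Monthly rate r = 29.6%/12 = 2.46667% = 0.0246667.
Each month: B ← B·(1+r) − $400.00.
Month 1: interest $163.29; balance after payment $6,383.29.
Month 2: interest $157.45; balance after payment $6,140.75.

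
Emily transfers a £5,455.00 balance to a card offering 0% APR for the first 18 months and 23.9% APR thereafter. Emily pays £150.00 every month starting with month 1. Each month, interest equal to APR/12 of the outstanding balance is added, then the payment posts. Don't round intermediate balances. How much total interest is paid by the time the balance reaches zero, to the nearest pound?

£709

Promo months 1–18 at r₀ = 0%/12 = 0; months 19+ at r₁ = 23.9%/12 = 0.0199167.
After month 18 (no interest yet): B = £5,455.00 − 18·£150.00 = £2,755.00.
Then at r₁ with £150.00/mo: n₂ = −ln(1 − r₁·B/P)/ln(1+r₁) ≈ 23.09 → 24 more payments.
Total paid = 41·£150.00 + £13.92 = £6,163.92; interest = £6,163.92 − £5,455.00 = £708.92.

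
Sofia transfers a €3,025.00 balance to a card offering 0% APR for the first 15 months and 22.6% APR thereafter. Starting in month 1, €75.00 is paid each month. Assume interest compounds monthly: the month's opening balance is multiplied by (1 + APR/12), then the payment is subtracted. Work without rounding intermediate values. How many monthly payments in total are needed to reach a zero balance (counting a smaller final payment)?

50 payments

Promo months 1–15 at r₀ = 0%/12 = 0; months 16+ at r₁ = 22.6%/12 = 0.0188333.
After month 15 (no interest yet): B = €3,025.00 − 15·€75.00 = €1,900.00.
Then at r₁ with €75.00/mo: n₂ = −ln(1 − r₁·B/P)/ln(1+r₁) ≈ 34.75 → 35 more payments.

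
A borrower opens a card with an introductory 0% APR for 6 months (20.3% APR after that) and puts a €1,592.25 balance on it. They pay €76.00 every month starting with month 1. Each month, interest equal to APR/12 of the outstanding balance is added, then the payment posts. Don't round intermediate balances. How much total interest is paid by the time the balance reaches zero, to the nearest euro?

Promo months 1–6 at r₀ = 0%/12 = 0; months 7+ at r₁ = 20.3%/12 = 0.0169167.
After month 6 (no interest yet): B = €1,592.25 − 6·€76.00 = €1,136.25.
Then at r₁ with €76.00/mo: n₂ = −ln(1 − r₁·B/P)/ln(1+r₁) ≈ 17.38 → 18 more payments.
Total paid = 23·€76.00 + €29.14 = €1,777.14; interest = €1,777.14 − €1,592.25 = €184.89.

€185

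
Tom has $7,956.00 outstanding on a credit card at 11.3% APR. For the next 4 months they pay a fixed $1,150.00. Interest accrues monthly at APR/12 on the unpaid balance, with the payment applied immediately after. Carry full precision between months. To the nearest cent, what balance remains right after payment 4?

$3,594.55

Monthly rate r = 11.3%/12 = 0.941667% = 0.00941667.
Each month: B ← B·(1+r) − $1,150.00.
Month 1: interest $74.92; balance after payment $6,880.92.
Month 2: interest $64.80; balance after payment $5,795.71.
Month 3: interest $54.58; balance after payment $4,700.29.
Month 4: interest $44.26; balance after payment $3,594.55.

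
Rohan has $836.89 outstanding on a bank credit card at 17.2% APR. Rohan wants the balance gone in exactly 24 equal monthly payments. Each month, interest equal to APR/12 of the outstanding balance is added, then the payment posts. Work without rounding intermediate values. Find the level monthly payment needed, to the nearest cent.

$41.46

Monthly rate r = 17.2%/12 = 1.43333% = 0.0143333.
Level-payment amortization: P = B₀·r / (1 − (1+r)^(−n)) = 836.89·0.0143333 / (1 − 1.01433^(−24)).
Denominator 1 − (1+r)^(−24) = 0.289337733.
P = 11.9954 / 0.289337733 ≈ 41.46.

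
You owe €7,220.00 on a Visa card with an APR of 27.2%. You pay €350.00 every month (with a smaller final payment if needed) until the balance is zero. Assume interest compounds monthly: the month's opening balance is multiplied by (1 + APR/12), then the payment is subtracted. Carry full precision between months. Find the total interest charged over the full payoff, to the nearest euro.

€2,623

Monthly rate r = 27.2%/12 = 2.26667% = 0.0226667.
Payoff takes n = ⌈−ln(1 − rB₀/P)/ln(1+r)⌉ = ⌈28.122⌉ = 29 payments; the last is €43.27.
Total paid = 28·€350.00 + €43.27 = €9,843.27.
Total interest = total paid − principal = €9,843.27 − €7,220.00 = €2,623.27.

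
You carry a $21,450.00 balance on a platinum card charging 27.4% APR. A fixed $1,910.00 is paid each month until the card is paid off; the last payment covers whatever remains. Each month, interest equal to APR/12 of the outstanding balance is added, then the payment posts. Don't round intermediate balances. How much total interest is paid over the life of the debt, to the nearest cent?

$3,618.61

Monthly rate r = 27.4%/12 = 2.28333% = 0.0228333.
Payoff takes n = ⌈−ln(1 − rB₀/P)/ln(1+r)⌉ = ⌈13.124⌉ = 14 payments; the last is $238.61.
Total paid = 13·$1,910.00 + $238.61 = $25,068.61.
Total interest = total paid − principal = $25,068.61 − $21,450.00 = $3,618.61.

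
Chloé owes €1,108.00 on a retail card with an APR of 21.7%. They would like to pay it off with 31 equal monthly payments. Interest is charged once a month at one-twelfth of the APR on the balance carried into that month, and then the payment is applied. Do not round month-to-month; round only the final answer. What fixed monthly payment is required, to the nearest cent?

Monthly rate r = 21.7%/12 = 1.80833% = 0.0180833.
Level-payment amortization: P = B₀·r / (1 − (1+r)^(−n)) = 1108.00·0.0180833 / (1 − 1.01808^(−31)).
Denominator 1 − (1+r)^(−31) = 0.426257743.
P = 20.0363 / 0.426257743 ≈ 47.01.

€47.01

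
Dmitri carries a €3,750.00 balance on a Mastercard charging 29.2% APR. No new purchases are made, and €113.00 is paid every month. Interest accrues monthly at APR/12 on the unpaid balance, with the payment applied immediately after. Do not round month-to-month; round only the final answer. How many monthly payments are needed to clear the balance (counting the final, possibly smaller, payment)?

69 months

Monthly rate r = 29.2%/12 = 2.43333% = 0.0243333.
Recurrence: B ← B·(1+r) − €113.00.
Month 1: interest €91.25; balance after payment €3,728.25.
Month 2: interest €90.72; balance after payment €3,705.97.
Closed form: n = −ln(1 − rB₀/P)/ln(1+r) = −ln(0.19248)/ln(1.02433) ≈ 68.537, so the balance reaches zero during payment 69.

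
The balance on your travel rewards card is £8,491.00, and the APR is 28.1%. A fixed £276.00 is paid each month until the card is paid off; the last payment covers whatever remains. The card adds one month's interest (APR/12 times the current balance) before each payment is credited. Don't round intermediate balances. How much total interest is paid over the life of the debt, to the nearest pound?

Monthly rate r = 28.1%/12 = 2.34167% = 0.0234167.
Payoff takes n = ⌈−ln(1 − rB₀/P)/ln(1+r)⌉ = ⌈55.058⌉ = 56 payments; the last is £16.07.
Total paid = 55·£276.00 + £16.07 = £15,196.07.
Total interest = total paid − principal = £15,196.07 − £8,491.00 = £6,705.07.

£6,705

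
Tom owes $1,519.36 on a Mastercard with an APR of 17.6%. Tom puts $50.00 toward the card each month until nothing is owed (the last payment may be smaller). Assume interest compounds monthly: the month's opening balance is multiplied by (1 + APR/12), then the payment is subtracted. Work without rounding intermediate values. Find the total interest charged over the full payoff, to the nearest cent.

$506.85

Monthly rate r = 17.6%/12 = 1.46667% = 0.0146667.
Payoff takes n = ⌈−ln(1 − rB₀/P)/ln(1+r)⌉ = ⌈40.522⌉ = 41 payments; the last is $26.21.
Total paid = 40·$50.00 + $26.21 = $2,026.21.
Total interest = total paid − principal = $2,026.21 − $1,519.36 = $506.85.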